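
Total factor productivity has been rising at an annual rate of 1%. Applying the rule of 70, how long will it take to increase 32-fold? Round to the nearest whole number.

roughly 350 years

Doubling time ≈ 70/1 = 70.00 years.
Getting to 32× needs 5 doublings: 5 × 70.00 ≈ 350 years.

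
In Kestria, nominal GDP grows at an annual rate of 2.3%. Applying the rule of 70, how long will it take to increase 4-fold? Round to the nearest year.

One doubling takes 70/2.3 = 30.43 years.
4 = 2^2, so 2 doublings → 61 years.

about 61 years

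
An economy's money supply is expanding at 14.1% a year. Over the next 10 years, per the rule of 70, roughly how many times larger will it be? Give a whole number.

around 4 times

At 14.1% one doubling takes ≈ 4.96 years; 10 years is 2 of them, so ×4.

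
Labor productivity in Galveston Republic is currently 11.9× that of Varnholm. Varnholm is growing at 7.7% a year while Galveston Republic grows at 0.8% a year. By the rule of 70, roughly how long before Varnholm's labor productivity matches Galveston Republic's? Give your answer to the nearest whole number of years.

approximately 36 years

What matters is the difference: 6.9 pp.
Rule of 70 on the gap: the ratio halves every 70/6.9 ≈ 10.14 years.
An 11.9× gap takes log₂(11.9) ≈ 3.57 halvings to close: 3.57 × 10.14 ≈ 36 years.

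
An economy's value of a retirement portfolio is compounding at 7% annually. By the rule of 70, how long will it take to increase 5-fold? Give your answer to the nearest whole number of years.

≈ 23 years

At 7% it doubles every 70/7 ≈ 10.00 years.
5× is log₂ 5 ≈ 2.32 doublings, so ≈ 2.32 × 10.00 = 23 years.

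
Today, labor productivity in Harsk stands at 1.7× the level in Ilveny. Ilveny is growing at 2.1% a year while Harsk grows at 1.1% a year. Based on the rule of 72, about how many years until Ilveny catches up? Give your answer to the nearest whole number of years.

What matters is the difference: 1 pp.
Rule of 72 on the gap: the ratio halves every 72/1 ≈ 72.00 years.
A 1.7× gap takes log₂(1.7) ≈ 0.77 halvings to close: 0.77 × 72.00 ≈ 55 years.

about 55 years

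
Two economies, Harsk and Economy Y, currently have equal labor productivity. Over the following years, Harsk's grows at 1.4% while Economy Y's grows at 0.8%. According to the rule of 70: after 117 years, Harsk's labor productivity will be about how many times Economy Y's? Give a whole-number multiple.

Rate gap = 1.4% − 0.8% = 0.6 points.
The ratio doubles every 70/0.6 ≈ 116.67 years.
117/116.67 ≈ 1.00 doublings → ratio ≈ 2^1.00 ≈ 2.

≈ 2 times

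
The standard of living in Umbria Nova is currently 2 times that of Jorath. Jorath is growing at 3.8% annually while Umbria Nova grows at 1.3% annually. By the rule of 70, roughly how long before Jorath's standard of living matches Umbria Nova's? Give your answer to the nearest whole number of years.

around 28 years

Jorath gains on Umbria Nova at 3.8% − 1.3% = 2.5 points a year.
At that relative rate the gap halves every 70/2.5 ≈ 28.00 years.
A 2 times gap closes after 1 halving: 1 × 28.00 ≈ 28 years.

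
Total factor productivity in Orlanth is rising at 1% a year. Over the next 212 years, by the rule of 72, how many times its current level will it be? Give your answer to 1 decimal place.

Doubling time ≈ 72/1 = 72.00 years.
212 years / 72.00 ≈ 2.94 doublings → factor 2^2.94 ≈ 7.7.

roughly 7.7 times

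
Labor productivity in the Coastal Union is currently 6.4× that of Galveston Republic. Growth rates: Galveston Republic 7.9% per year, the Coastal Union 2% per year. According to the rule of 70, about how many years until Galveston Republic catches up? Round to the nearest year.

32 years

The growth-rate gap is 7.9% − 2% = 5.9 percentage points.
So the ratio between them halves every 70/5.9 ≈ 11.86 years.
A 6.4× gap takes log₂(6.4) ≈ 2.68 halvings to close: 2.68 × 11.86 ≈ 32 years.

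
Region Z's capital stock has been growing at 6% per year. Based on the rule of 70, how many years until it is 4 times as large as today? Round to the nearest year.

23 years

One doubling takes 70/6 = 11.67 years.
Getting to 4× needs 2 doublings: 2 × 11.67 ≈ 23 years.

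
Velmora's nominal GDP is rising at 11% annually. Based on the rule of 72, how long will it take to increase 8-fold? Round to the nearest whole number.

Doubling time ≈ 72/11 = 6.55 years.
8 = 2^3, so 3 doublings → 20 years.

≈ 20 years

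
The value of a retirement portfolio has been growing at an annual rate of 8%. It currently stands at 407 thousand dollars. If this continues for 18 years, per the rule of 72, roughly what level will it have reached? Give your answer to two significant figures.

Doubling time ≈ 72/8 = 9.00 years.
18 years is 18/9.00 ≈ 2.00 doublings, a factor of 2^2.00 ≈ 4.00.
407 × 4.00 ≈ 1600 thousand dollars.

approximately 1600 thousand dollars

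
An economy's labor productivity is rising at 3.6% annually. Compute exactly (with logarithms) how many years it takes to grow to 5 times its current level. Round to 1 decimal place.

t = ln(5) / ln(1 + 0.036) = 1.6094 / 0.035367 ≈ 45.51.

45.5 years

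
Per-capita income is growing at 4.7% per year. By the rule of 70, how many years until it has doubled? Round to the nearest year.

≈ 15 years

70/4.7 ≈ 14.89, so it doubles roughly every 15 years.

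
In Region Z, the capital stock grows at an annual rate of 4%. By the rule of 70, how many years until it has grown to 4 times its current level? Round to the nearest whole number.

around 35 years

One doubling takes 70/4 = 17.50 years.
Getting to 4× needs 2 doublings: 2 × 17.50 ≈ 35 years.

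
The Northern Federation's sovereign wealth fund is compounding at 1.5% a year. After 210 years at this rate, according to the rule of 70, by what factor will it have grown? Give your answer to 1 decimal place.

≈ 22.6 times

Doubling time ≈ 70/1.5 = 46.67 years.
210 years / 46.67 ≈ 4.50 doublings → factor 2^4.50 ≈ 22.6.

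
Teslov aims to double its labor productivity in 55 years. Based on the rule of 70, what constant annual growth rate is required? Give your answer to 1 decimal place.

roughly 1.3% a year

70 / 55 ≈ 1.27, so about 1.3% a year.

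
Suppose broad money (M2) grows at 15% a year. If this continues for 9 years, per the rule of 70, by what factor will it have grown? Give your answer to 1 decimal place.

Doubles every ≈ 4.67 years (70/15).
9 years is 1.93 doublings; 2^1.93 ≈ 3.8×.

3.8 times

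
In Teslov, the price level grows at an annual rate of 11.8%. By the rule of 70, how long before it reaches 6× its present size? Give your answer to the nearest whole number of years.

roughly 15 years

Doubling time ≈ 70/11.8 = 5.93 years.
6× is log₂ 6 ≈ 2.58 doublings, so ≈ 2.58 × 5.93 = 15 years.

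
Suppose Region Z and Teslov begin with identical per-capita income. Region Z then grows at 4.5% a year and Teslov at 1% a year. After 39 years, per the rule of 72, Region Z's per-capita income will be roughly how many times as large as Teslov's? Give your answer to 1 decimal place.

≈ 3.7 times

Rate gap = 4.5% − 1% = 3.5 points.
The ratio doubles every 72/3.5 ≈ 20.57 years.
39/20.57 ≈ 1.90 doublings → ratio ≈ 2^1.90 ≈ 3.7.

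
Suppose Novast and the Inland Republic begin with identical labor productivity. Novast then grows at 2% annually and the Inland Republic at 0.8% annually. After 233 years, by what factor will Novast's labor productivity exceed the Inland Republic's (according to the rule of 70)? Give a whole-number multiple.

about 16 times

Novast pulls ahead at 1.2 pp per year, so the ratio doubles every 70/1.2 ≈ 58.33 years.
In 233 years that's 3.99 doublings: 2^3.99 ≈ 16.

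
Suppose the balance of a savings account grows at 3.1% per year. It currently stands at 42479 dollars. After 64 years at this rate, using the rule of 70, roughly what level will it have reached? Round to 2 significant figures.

≈ 300000 dollars

Doubling time ≈ 70/3.1 = 22.58 years.
64 years is 64/22.58 ≈ 2.83 doublings, a factor of 2^2.83 ≈ 7.11.
42479 × 7.11 ≈ 300000 dollars.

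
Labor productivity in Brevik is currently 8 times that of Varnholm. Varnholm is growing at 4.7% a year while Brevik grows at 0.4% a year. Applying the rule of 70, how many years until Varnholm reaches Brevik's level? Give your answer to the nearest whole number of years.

Varnholm gains on Brevik at 4.7% − 0.4% = 4.3 points a year.
At that relative rate the gap halves every 70/4.3 ≈ 16.28 years.
An 8 times gap closes after 3 halvings: 3 × 16.28 ≈ 49 years.

49 years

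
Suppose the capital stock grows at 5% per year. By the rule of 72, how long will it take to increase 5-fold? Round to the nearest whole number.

approximately 33 years

Doubling time ≈ 72/5 = 14.40 years.
5× is log₂ 5 ≈ 2.32 doublings, so ≈ 2.32 × 14.40 = 33 years.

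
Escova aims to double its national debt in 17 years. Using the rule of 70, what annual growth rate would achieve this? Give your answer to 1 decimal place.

70 / 17 ≈ 4.12, so about 4.1% annually.

approximately 4.1% annually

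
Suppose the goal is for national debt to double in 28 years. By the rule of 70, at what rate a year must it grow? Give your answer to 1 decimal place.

approximately 2.5%

70 / 28 ≈ 2.50, so about 2.5% a year.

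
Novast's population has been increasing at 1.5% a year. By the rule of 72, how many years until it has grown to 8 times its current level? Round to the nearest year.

Doubling time ≈ 72/1.5 = 48.00 years.
8× is 3 doublings, so 3 × 48.00 ≈ 144 years.

≈ 144 years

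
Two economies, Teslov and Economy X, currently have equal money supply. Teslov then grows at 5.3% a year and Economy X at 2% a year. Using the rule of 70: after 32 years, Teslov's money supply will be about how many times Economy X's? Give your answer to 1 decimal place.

Rate gap = 5.3% − 2% = 3.3 points.
The ratio doubles every 70/3.3 ≈ 21.21 years.
32/21.21 ≈ 1.51 doublings → ratio ≈ 2^1.51 ≈ 2.8.

about 2.8 times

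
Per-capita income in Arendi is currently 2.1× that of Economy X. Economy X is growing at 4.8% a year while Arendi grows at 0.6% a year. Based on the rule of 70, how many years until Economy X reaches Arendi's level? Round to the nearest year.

What matters is the difference: 4.2 pp.
Rule of 70 on the gap: the ratio halves every 70/4.2 ≈ 16.67 years.
A 2.1× gap takes log₂(2.1) ≈ 1.07 halvings to close: 1.07 × 16.67 ≈ 18 years.

roughly 18 years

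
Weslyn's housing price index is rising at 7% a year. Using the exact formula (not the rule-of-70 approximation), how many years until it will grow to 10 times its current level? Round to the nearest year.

t = ln(10) / ln(1 + 0.07) = 2.3026 / 0.067659 ≈ 34.03.
≈ 34 years.

34 years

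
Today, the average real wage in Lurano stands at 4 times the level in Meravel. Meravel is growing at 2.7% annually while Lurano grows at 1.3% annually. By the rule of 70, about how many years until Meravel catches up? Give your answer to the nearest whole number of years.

100 years

What matters is the difference: 1.4 pp.
Rule of 70 on the gap: the ratio halves every 70/1.4 ≈ 50.00 years.
A 4 times gap closes after 2 halvings: 2 × 50.00 ≈ 100 years.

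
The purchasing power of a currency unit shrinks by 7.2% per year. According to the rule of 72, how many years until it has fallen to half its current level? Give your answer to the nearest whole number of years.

Falling at 7.2%, it halves about every 72/7.2 = 10.00 years.

around 10 years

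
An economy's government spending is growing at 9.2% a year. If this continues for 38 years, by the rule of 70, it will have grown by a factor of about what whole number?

70/9.2 ≈ 7.61 years per doubling.
38 years fits 5 doublings: 2^5 = 32.

roughly 32 times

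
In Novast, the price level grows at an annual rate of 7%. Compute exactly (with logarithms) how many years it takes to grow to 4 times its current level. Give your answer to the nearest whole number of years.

t = ln(4) / ln(1 + 0.07) = 1.3863 / 0.067659 ≈ 20.49.
≈ 20 years.

20 years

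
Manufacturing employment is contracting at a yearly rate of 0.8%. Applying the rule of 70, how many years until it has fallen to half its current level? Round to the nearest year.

Halving time ≈ 70 / 0.8 = 87.50 → 88 years.

≈ 88 years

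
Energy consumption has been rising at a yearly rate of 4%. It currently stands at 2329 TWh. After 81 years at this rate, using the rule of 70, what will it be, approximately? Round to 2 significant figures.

58000 TWh

It doubles every 70/4 ≈ 17.50 years, so 81 years is 4.63 doublings.
2^4.63 ≈ 24.76; 2329 × 24.76 ≈ 58000 TWh.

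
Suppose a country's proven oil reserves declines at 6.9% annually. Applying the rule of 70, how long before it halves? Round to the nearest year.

The rule works in reverse for decay: 70/6.9 ≈ 10.14 years to halve.

approximately 10 years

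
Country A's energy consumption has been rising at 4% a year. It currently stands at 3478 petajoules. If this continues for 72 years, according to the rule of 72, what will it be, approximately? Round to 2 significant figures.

about 56000 petajoules

It doubles every 72/4 ≈ 18.00 years, so 72 years is 4.00 doublings.
2^4.00 ≈ 16.00; 3478 × 16.00 ≈ 56000 petajoules.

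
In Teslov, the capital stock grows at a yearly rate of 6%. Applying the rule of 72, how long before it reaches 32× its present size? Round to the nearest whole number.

≈ 60 years

Doubling time ≈ 72/6 = 12.00 years.
32 = 2^5, so 5 doublings → 60 years.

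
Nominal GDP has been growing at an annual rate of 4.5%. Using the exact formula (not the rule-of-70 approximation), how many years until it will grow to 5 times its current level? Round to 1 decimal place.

t = ln(5) / ln(1 + 0.045) = 1.6094 / 0.044017 ≈ 36.56.

36.6 years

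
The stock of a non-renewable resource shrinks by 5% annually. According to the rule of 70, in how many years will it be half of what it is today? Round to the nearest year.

Falling at 5%, it halves about every 70/5 = 14.00 years.

around 14 years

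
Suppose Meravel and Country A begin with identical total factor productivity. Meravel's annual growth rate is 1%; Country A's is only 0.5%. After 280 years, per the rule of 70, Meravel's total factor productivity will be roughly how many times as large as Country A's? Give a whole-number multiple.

approximately 4 times

Meravel pulls ahead at 0.5 pp per year, so the ratio doubles every 70/0.5 ≈ 140.00 years.
In 280 years that's 2.00 doublings: 2^2.00 ≈ 4.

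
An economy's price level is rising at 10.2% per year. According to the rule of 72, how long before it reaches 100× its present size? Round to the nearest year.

about 47 years

At 10.2% it doubles every 72/10.2 ≈ 7.06 years.
Reaching 100× takes log₂(100) ≈ 6.64 doublings.
6.64 × 7.06 ≈ 47 years.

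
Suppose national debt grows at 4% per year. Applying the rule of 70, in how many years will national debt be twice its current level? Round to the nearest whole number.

approximately 18 years

At 4%, doubling takes about 70/4 = 17.50 years.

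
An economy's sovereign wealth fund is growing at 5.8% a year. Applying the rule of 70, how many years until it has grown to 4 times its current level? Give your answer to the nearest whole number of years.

At 5.8% it doubles every 70/5.8 ≈ 12.07 years.
4× is 2 doublings, so 2 × 12.07 ≈ 24 years.

≈ 24 years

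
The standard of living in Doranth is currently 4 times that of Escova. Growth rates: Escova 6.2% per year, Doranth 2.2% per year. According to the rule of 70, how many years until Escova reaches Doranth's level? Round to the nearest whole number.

The growth-rate gap is 6.2% − 2.2% = 4 percentage points.
So the ratio between them halves every 70/4 ≈ 17.50 years.
A 4 times gap closes after 2 halvings: 2 × 17.50 ≈ 35 years.

≈ 35 years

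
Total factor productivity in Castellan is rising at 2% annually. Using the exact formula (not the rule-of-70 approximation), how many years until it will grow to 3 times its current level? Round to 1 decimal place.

55.5 years

t = ln(3) / ln(1 + 0.02) = 1.0986 / 0.019803 ≈ 55.48.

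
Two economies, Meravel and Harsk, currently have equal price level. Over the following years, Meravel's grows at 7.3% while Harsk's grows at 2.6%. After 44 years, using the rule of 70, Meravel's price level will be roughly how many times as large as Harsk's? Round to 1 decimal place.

roughly 7.8 times

Meravel pulls ahead at 4.7 pp per year, so the ratio doubles every 70/4.7 ≈ 14.89 years.
In 44 years that's 2.96 doublings: 2^2.96 ≈ 7.8.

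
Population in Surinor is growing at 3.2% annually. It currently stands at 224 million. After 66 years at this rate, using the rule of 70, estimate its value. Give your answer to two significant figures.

1800 million

Doubling time ≈ 70/3.2 = 21.88 years.
66 years is 66/21.88 ≈ 3.02 doublings, a factor of 2^3.02 ≈ 8.11.
224 × 8.11 ≈ 1800 million.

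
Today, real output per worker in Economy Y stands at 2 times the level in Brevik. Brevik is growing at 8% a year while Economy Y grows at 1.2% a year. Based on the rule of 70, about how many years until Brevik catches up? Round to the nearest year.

Brevik gains on Economy Y at 8% − 1.2% = 6.8 points a year.
At that relative rate the gap halves every 70/6.8 ≈ 10.29 years.
A 2 times gap closes after 1 halving: 1 × 10.29 ≈ 10 years.

approximately 10 years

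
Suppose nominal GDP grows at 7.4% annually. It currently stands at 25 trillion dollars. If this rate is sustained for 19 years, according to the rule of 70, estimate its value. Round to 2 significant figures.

≈ 100 trillion dollars

Doubling time ≈ 70/7.4 = 9.46 years.
19 years is 19/9.46 ≈ 2.01 doublings, a factor of 2^2.01 ≈ 4.03.
25 × 4.03 ≈ 100 trillion dollars.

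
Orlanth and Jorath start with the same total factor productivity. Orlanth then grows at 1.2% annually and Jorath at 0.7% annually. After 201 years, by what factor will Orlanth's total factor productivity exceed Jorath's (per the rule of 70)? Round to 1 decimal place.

Rate gap = 1.2% − 0.7% = 0.5 points.
The ratio doubles every 70/0.5 ≈ 140.00 years.
201/140.00 ≈ 1.44 doublings → ratio ≈ 2^1.44 ≈ 2.7.

approximately 2.7 times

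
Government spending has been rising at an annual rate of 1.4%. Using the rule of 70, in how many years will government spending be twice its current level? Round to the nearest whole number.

about 50 years

At 1.4%, doubling takes about 70/1.4 = 50.00 years.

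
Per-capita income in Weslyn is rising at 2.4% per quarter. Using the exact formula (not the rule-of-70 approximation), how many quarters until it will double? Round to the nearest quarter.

29 quarters

t = ln(2) / ln(1 + 0.024) = 0.6931 / 0.023717 ≈ 29.22.
≈ 29 quarters.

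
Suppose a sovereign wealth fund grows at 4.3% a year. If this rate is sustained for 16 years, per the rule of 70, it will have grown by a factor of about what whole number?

70/4.3 ≈ 16.28 years per doubling.
16 years fits 1 doubling: 2^1 = 2.

around 2 times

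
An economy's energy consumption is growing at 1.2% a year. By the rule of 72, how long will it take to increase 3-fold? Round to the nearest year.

≈ 95 years

Doubling time ≈ 72/1.2 = 60.00 years.
Reaching 3× takes log₂(3) ≈ 1.58 doublings.
1.58 × 60.00 ≈ 95 years.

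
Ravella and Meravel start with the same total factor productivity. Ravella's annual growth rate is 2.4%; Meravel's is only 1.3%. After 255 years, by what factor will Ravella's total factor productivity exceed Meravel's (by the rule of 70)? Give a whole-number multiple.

approximately 16 times

Rate gap = 2.4% − 1.3% = 1.1 points.
The ratio doubles every 70/1.1 ≈ 63.64 years.
255/63.64 ≈ 4.01 doublings → ratio ≈ 2^4.01 ≈ 16.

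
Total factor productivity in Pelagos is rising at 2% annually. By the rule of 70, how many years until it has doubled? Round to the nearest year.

around 35 years

At 2%, doubling takes about 70/2 = 35.00 years.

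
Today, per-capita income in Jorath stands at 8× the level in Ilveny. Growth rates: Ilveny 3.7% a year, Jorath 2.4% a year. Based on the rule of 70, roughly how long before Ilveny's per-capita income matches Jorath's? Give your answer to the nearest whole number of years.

Ilveny gains on Jorath at 3.7% − 2.4% = 1.3 points a year.
At that relative rate the gap halves every 70/1.3 ≈ 53.85 years.
An 8× gap closes after 3 halvings: 3 × 53.85 ≈ 162 years.

≈ 162 years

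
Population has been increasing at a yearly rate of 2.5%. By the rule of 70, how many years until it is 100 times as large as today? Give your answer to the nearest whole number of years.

One doubling takes 70/2.5 = 28.00 years.
Reaching 100× takes log₂(100) ≈ 6.64 doublings.
6.64 × 28.00 ≈ 186 years.

186 years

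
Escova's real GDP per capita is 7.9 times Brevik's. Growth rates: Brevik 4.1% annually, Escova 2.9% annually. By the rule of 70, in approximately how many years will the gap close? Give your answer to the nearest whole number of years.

Brevik gains on Escova at 4.1% − 2.9% = 1.2 points a year.
At that relative rate the gap halves every 70/1.2 ≈ 58.33 years.
A 7.9 times gap takes log₂(7.9) ≈ 2.98 halvings to close: 2.98 × 58.33 ≈ 174 years.

approximately 174 years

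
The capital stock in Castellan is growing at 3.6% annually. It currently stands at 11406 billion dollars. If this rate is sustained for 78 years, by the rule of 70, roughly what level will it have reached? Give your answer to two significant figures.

180000 billion dollars

Doubling time ≈ 70/3.6 = 19.44 years.
78 years is 78/19.44 ≈ 4.01 doublings, a factor of 2^4.01 ≈ 16.11.
11406 × 16.11 ≈ 180000 billion dollars.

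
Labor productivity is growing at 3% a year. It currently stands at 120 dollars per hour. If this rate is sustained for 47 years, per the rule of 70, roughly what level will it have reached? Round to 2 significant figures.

Doubling time ≈ 70/3 = 23.33 years.
47 years is 47/23.33 ≈ 2.01 doublings, a factor of 2^2.01 ≈ 4.03.
120 × 4.03 ≈ 480 dollars per hour.

≈ 480 dollars per hour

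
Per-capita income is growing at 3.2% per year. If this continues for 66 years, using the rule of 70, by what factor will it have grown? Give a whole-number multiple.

approximately 8 times

70/3.2 ≈ 21.88 years per doubling.
66 years fits 3 doublings: 2^3 = 8.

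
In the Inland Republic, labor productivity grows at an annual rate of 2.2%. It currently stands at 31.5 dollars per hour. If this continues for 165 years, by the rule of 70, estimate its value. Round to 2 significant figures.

1100 dollars per hour

Doubling time ≈ 70/2.2 = 31.82 years.
165 years is 165/31.82 ≈ 5.19 doublings, a factor of 2^5.19 ≈ 36.50.
31.5 × 36.50 ≈ 1100 dollars per hour.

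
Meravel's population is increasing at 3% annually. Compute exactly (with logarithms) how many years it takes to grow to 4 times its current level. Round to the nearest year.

47 years

t = ln(4) / ln(1 + 0.03) = 1.3863 / 0.029559 ≈ 46.90.
≈ 47 years.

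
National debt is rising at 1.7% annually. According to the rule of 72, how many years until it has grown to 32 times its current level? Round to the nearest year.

Doubling time ≈ 72/1.7 = 42.35 years.
Getting to 32× needs 5 doublings: 5 × 42.35 ≈ 212 years.

approximately 212 years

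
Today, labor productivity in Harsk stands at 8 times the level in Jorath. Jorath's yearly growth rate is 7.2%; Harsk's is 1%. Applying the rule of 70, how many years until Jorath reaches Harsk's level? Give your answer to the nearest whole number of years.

approximately 34 years

The growth-rate gap is 7.2% − 1% = 6.2 percentage points.
So the ratio between them halves every 70/6.2 ≈ 11.29 years.
An 8 times gap closes after 3 halvings: 3 × 11.29 ≈ 34 years.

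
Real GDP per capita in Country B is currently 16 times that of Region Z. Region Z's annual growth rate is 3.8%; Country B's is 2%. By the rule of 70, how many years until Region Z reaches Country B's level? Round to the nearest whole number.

The growth-rate gap is 3.8% − 2% = 1.8 percentage points.
So the ratio between them halves every 70/1.8 ≈ 38.89 years.
A 16 times gap closes after 4 halvings: 4 × 38.89 ≈ 156 years.

around 156 years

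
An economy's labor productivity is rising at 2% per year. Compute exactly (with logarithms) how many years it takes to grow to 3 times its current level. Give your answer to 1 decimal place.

55.5 years

t = ln(3) / ln(1 + 0.02) = 1.0986 / 0.019803 ≈ 55.48.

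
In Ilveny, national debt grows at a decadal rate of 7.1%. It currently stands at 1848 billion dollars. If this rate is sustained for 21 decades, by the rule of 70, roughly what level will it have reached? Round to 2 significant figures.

approximately 8100 billion dollars

Doubling time ≈ 70/7.1 = 9.86 decades.
21 decades is 21/9.86 ≈ 2.13 doublings, a factor of 2^2.13 ≈ 4.38.
1848 × 4.38 ≈ 8100 billion dollars.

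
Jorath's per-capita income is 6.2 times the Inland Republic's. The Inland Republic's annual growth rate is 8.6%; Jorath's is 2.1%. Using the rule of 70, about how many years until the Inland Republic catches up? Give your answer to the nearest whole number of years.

What matters is the difference: 6.5 pp.
Rule of 70 on the gap: the ratio halves every 70/6.5 ≈ 10.77 years.
A 6.2 times gap takes log₂(6.2) ≈ 2.63 halvings to close: 2.63 × 10.77 ≈ 28 years.

approximately 28 years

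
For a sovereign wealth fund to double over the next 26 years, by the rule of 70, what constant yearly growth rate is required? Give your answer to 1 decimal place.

≈ 2.7% per year

70 / 26 ≈ 2.69, so about 2.7% per year.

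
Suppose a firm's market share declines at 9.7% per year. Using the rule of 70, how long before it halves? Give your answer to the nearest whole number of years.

Falling at 9.7%, it halves about every 70/9.7 = 7.22 years.

≈ 7 years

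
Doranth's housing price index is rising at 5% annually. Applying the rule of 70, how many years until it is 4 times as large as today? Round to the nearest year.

roughly 28 years

Doubling time ≈ 70/5 = 14.00 years.
Getting to 4× needs 2 doublings: 2 × 14.00 ≈ 28 years.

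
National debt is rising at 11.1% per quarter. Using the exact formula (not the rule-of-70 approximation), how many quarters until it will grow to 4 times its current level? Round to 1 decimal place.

t = ln(4) / ln(1 + 0.111) = 1.3863 / 0.105261 ≈ 13.17.

13.2 quarters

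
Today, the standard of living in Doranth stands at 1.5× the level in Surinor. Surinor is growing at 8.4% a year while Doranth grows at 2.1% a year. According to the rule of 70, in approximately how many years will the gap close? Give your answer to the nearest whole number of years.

approximately 6 years

What matters is the difference: 6.3 pp.
Rule of 70 on the gap: the ratio halves every 70/6.3 ≈ 11.11 years.
A 1.5× gap takes log₂(1.5) ≈ 0.58 halvings to close: 0.58 × 11.11 ≈ 6 years.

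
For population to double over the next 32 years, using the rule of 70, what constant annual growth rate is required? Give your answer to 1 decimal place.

about 2.2%

70 / 32 ≈ 2.19, so about 2.2% annually.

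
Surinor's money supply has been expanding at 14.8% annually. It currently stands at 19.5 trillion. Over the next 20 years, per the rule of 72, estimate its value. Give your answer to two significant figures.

roughly 340 trillion

Doubling time ≈ 72/14.8 = 4.86 years.
20 years is 20/4.86 ≈ 4.12 doublings, a factor of 2^4.12 ≈ 17.39.
19.5 × 17.39 ≈ 340 trillion.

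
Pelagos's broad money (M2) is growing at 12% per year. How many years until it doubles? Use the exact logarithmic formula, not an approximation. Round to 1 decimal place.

t = ln(2) / ln(1 + 0.12) = 0.6931 / 0.113329 ≈ 6.12.

6.1 years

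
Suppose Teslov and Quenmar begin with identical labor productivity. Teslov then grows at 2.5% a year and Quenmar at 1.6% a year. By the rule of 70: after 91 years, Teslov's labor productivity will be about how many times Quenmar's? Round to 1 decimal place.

around 2.3 times

Rate gap = 2.5% − 1.6% = 0.9 points.
The ratio doubles every 70/0.9 ≈ 77.78 years.
91/77.78 ≈ 1.17 doublings → ratio ≈ 2^1.17 ≈ 2.3.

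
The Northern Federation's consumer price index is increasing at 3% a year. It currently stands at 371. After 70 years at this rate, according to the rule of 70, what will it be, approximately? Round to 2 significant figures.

Doubling time ≈ 70/3 = 23.33 years.
70 years is 70/23.33 ≈ 3.00 doublings, a factor of 2^3.00 ≈ 8.00.
371 × 8.00 ≈ 3000.

roughly 3000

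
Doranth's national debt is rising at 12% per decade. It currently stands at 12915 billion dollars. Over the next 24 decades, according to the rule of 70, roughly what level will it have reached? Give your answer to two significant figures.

Doubling time ≈ 70/12 = 5.83 decades.
24 decades is 24/5.83 ≈ 4.12 doublings, a factor of 2^4.12 ≈ 17.39.
12915 × 17.39 ≈ 220000 billion dollars.

roughly 220000 billion dollars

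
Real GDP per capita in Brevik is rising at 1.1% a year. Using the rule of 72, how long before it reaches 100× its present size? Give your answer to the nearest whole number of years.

about 435 years

At 1.1% it doubles every 72/1.1 ≈ 65.45 years.
Reaching 100× takes log₂(100) ≈ 6.64 doublings.
6.64 × 65.45 ≈ 435 years.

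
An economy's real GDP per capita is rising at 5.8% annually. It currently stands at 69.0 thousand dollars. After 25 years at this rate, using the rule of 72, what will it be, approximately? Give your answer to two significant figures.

roughly 280 thousand dollars

Doubling time ≈ 72/5.8 = 12.41 years.
25 years is 25/12.41 ≈ 2.01 doublings, a factor of 2^2.01 ≈ 4.03.
69.0 × 4.03 ≈ 280 thousand dollars.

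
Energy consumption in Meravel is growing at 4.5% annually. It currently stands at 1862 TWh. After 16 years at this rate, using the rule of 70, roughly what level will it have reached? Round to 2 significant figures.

roughly 3800 TWh

Doubling time ≈ 70/4.5 = 15.56 years.
16 years is 16/15.56 ≈ 1.03 doublings, a factor of 2^1.03 ≈ 2.04.
1862 × 2.04 ≈ 3800 TWh.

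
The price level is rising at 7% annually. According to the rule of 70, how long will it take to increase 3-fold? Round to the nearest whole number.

≈ 16 years

At 7% it doubles every 70/7 ≈ 10.00 years.
Reaching 3× takes log₂(3) ≈ 1.58 doublings.
1.58 × 10.00 ≈ 16 years.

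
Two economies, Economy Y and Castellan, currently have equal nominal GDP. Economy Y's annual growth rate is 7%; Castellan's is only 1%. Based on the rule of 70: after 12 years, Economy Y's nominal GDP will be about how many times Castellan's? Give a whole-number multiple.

around 2 times

Rate gap = 7% − 1% = 6 points.
The ratio doubles every 70/6 ≈ 11.67 years.
12/11.67 ≈ 1.03 doublings → ratio ≈ 2^1.03 ≈ 2.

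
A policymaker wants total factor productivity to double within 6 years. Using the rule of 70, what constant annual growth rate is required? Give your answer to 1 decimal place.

70 / 6 ≈ 11.67, so about 11.7% annually.

roughly 11.7%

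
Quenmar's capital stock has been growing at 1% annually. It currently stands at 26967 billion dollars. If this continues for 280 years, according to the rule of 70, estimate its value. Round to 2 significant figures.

It doubles every 70/1 ≈ 70.00 years, so 280 years is 4.00 doublings.
2^4.00 ≈ 16.00; 26967 × 16.00 ≈ 430000 billion dollars.

around 430000 billion dollars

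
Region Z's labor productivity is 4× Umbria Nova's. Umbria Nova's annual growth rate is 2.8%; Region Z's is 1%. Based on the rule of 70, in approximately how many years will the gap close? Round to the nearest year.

78 years

Umbria Nova gains on Region Z at 2.8% − 1% = 1.8 points a year.
At that relative rate the gap halves every 70/1.8 ≈ 38.89 years.
A 4× gap closes after 2 halvings: 2 × 38.89 ≈ 78 years.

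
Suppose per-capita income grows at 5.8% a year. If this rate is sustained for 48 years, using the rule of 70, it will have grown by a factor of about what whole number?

Doubling time ≈ 70/5.8 = 12.07 years.
48/12.07 ≈ 4 doublings, so about 2^4 = 16×.

16 times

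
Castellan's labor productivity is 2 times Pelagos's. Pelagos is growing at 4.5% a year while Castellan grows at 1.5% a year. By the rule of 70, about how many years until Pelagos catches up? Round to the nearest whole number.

What matters is the difference: 3 pp.
Rule of 70 on the gap: the ratio halves every 70/3 ≈ 23.33 years.
A 2 times gap closes after 1 halving: 1 × 23.33 ≈ 23 years.

≈ 23 years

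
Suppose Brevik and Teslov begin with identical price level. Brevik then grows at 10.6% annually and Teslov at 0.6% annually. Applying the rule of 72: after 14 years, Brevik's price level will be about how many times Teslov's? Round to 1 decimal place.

3.8 times

Rate gap = 10.6% − 0.6% = 10 points.
The ratio doubles every 72/10 ≈ 7.20 years.
14/7.20 ≈ 1.94 doublings → ratio ≈ 2^1.94 ≈ 3.8.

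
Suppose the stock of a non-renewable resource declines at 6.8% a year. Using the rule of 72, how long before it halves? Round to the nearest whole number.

Falling at 6.8%, it halves about every 72/6.8 = 10.59 years.

around 11 years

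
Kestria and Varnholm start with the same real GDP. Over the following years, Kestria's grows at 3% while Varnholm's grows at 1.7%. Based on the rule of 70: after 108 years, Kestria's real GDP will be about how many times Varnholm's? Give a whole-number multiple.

4 times

Rate gap = 3% − 1.7% = 1.3 points.
The ratio doubles every 70/1.3 ≈ 53.85 years.
108/53.85 ≈ 2.01 doublings → ratio ≈ 2^2.01 ≈ 4.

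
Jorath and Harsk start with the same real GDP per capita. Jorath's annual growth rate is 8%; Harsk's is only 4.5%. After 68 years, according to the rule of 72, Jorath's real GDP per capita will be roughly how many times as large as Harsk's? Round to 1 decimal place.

Jorath pulls ahead at 3.5 pp per year, so the ratio doubles every 72/3.5 ≈ 20.57 years.
In 68 years that's 3.31 doublings: 2^3.31 ≈ 9.9.

around 9.9 times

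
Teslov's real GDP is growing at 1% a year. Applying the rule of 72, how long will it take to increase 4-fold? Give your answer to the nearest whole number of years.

One doubling takes 72/1 = 72.00 years.
4 = 2^2, so 2 doublings → 144 years.

approximately 144 years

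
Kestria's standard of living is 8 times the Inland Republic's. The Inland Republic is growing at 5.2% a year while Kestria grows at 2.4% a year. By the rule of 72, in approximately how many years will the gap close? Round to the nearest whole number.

≈ 77 years

the Inland Republic gains on Kestria at 5.2% − 2.4% = 2.8 points a year.
At that relative rate the gap halves every 72/2.8 ≈ 25.71 years.
An 8 times gap closes after 3 halvings: 3 × 25.71 ≈ 77 years.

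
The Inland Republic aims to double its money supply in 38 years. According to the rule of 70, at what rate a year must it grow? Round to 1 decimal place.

1.8%

70 / 38 ≈ 1.84, so about 1.8% a year.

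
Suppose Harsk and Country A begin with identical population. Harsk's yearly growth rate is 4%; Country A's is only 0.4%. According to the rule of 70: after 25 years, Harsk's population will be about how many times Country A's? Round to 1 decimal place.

2.4 times

Rate gap = 4% − 0.4% = 3.6 points.
The ratio doubles every 70/3.6 ≈ 19.44 years.
25/19.44 ≈ 1.29 doublings → ratio ≈ 2^1.29 ≈ 2.4.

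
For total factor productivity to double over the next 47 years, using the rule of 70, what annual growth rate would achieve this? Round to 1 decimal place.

≈ 1.5%

70 / 47 ≈ 1.49, so about 1.5% a year.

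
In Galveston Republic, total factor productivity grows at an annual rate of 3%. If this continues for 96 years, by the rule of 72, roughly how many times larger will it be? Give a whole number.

72/3 ≈ 24.00 years per doubling.
96 years fits 4 doublings: 2^4 = 16.

≈ 16 times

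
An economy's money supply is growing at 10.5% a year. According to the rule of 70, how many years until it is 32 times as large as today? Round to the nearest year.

≈ 33 years

At 10.5% it doubles every 70/10.5 ≈ 6.67 years.
32× is 5 doublings, so 5 × 6.67 ≈ 33 years.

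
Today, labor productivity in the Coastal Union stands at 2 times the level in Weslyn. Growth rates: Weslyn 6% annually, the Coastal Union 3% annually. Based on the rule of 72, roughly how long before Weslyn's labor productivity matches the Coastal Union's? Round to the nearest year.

roughly 24 years

The growth-rate gap is 6% − 3% = 3 percentage points.
So the ratio between them halves every 72/3 ≈ 24.00 years.
A 2 times gap closes after 1 halving: 1 × 24.00 ≈ 24 years.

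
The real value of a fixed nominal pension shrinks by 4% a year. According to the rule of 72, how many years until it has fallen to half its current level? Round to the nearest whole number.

around 18 years

The rule works in reverse for decay: 72/4 ≈ 18.00 years to halve.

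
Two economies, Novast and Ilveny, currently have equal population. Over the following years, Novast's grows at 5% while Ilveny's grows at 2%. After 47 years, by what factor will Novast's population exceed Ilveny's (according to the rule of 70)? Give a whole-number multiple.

roughly 4 times

Novast pulls ahead at 3 pp per year, so the ratio doubles every 70/3 ≈ 23.33 years.
In 47 years that's 2.01 doublings: 2^2.01 ≈ 4.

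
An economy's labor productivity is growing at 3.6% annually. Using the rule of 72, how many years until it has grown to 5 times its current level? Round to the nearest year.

One doubling takes 72/3.6 = 20.00 years.
Reaching 5× takes log₂(5) ≈ 2.32 doublings.
2.32 × 20.00 ≈ 46 years.

approximately 46 years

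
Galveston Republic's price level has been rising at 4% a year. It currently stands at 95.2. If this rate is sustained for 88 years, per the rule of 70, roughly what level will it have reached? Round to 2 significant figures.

Doubling time ≈ 70/4 = 17.50 years.
88 years is 88/17.50 ≈ 5.03 doublings, a factor of 2^5.03 ≈ 32.67.
95.2 × 32.67 ≈ 3100.

about 3100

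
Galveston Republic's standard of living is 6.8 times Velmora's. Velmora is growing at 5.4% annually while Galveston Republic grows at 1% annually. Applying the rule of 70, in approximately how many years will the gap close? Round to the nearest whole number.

The growth-rate gap is 5.4% − 1% = 4.4 percentage points.
So the ratio between them halves every 70/4.4 ≈ 15.91 years.
A 6.8 times gap takes log₂(6.8) ≈ 2.77 halvings to close: 2.77 × 15.91 ≈ 44 years.

about 44 years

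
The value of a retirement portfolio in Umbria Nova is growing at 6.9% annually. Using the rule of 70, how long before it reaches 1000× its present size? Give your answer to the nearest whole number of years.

Doubling time ≈ 70/6.9 = 10.14 years.
1000× is log₂ 1000 ≈ 9.97 doublings, so ≈ 9.97 × 10.14 = 101 years.

approximately 101 years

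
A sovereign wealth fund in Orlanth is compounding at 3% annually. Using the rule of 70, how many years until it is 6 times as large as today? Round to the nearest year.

approximately 60 years

Doubling time ≈ 70/3 = 23.33 years.
Reaching 6× takes log₂(6) ≈ 2.58 doublings.
2.58 × 23.33 ≈ 60 years.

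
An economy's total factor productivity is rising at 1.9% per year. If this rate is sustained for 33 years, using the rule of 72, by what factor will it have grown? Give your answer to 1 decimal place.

Doubling time ≈ 72/1.9 = 37.89 years.
33 years / 37.89 ≈ 0.87 doublings → factor 2^0.87 ≈ 1.8.

approximately 1.8 times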